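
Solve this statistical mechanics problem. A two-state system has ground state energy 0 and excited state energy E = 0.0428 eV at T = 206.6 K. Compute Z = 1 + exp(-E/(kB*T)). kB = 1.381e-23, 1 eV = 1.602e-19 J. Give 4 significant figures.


Step 1: Compute beta*E = E*eV/(kB*T) = 0.0428*1.602e-19/(1.381e-23*206.6) = 2.403
Step 2: exp(-beta*E) = exp(-2.403) = 0.09043
Step 3: Z = 1 + 0.09043 = 1.09

1.09


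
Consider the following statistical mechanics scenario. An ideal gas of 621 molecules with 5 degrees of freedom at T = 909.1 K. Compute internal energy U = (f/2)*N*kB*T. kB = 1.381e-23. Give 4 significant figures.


Step 1: f/2 = 5/2 = 2.5
Step 2: N*kB*T = 621*1.381e-23*909.1 = 7.796e-18
Step 3: U = 2.5 * 7.796e-18 = 1.949e-17 J

1.949e-17


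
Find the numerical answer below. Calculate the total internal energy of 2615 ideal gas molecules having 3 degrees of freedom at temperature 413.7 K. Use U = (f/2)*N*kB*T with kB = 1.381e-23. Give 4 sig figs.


Step 1: f/2 = 3/2 = 1.5
Step 2: N*kB*T = 2615*1.381e-23*413.7 = 1.494e-17
Step 3: U = 1.5 * 1.494e-17 = 2.241e-17 J

2.241e-17


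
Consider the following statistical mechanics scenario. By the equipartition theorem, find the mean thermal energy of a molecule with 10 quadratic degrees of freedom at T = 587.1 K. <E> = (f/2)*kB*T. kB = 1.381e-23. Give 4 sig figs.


Step 1: f/2 = 10/2 = 5
Step 2: kB*T = 1.381e-23 * 587.1 = 8.108e-21
Step 3: <E> = 5 * 8.108e-21 = 4.054e-20 J

4.054e-20


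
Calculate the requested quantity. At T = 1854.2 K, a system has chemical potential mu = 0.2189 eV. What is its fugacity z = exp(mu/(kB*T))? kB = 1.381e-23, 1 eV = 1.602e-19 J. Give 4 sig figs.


Step 1: Convert mu to Joules: 0.2189*1.602e-19 = 3.507e-20 J
Step 2: kB*T = 1.381e-23*1854.2 = 2.561e-20 J
Step 3: mu/(kB*T) = 1.369
Step 4: z = exp(1.369) = 3.933

3.933


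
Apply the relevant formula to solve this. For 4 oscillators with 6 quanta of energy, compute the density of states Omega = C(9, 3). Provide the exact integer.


Step 1: Use binomial coefficient C(9, 3)
Step 2: Numerator = 9! / 6!
Step 3: Denominator = 3!
Step 4: Omega = 84

84


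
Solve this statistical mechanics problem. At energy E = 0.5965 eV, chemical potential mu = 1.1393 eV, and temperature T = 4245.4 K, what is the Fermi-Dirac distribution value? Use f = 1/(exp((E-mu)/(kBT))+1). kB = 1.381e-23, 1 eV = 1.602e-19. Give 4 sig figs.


Step 1: (E - mu) = 0.5965 - 1.1393 = -0.5428 eV
Step 2: Convert: (E-mu)*eV = -8.696e-20 J
Step 3: x = (E-mu)*eV/(kB*T) = -1.483
Step 4: f = 1/(exp(-1.483)+1) = 0.8151

0.8151


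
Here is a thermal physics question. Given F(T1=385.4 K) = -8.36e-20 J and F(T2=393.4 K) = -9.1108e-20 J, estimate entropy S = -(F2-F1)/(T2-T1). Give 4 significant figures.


Step 1: dF = F2 - F1 = -9.1108e-20 - (-8.36e-20) = -7.508e-21 J
Step 2: dT = T2 - T1 = 393.4 - 385.4 = 8 K
Step 3: S = -dF/dT = -(-7.508e-21)/8 = 9.385e-22 J/K

9.385e-22


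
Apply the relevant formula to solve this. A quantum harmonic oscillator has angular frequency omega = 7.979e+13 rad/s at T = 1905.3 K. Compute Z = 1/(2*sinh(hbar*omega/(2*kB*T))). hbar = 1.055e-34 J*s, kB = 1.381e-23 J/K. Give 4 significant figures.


Step 1: Compute x = hbar*omega/(kB*T) = 1.055e-34*7.979e+13/(1.381e-23*1905.3) = 0.3199
Step 2: x/2 = 0.16
Step 3: sinh(x/2) = 0.1606
Step 4: Z = 1/(2*0.1606) = 3.112

3.112


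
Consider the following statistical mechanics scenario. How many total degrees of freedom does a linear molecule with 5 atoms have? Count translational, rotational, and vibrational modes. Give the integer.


Step 1: Translational DOF = 3
Step 2: Rotational DOF (linear) = 2
Step 3: Vibrational DOF = 3*5 - 5 = 10
Step 4: Total = 3 + 2 + 10 = 15

15


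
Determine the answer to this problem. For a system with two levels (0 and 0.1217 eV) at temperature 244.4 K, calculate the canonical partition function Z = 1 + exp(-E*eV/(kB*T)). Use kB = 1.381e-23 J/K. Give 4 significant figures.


Step 1: Compute beta*E = E*eV/(kB*T) = 0.1217*1.602e-19/(1.381e-23*244.4) = 5.776
Step 2: exp(-beta*E) = exp(-5.776) = 0.0031
Step 3: Z = 1 + 0.0031 = 1.003

1.003


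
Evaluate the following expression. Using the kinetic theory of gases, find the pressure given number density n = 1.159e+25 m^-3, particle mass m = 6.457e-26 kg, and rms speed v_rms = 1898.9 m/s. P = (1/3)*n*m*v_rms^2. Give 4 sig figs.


Step 1: v_rms^2 = 1898.9^2 = 3.606e+06
Step 2: n*m = 1.159e+25*6.457e-26 = 0.7484
Step 3: P = (1/3)*0.7484*3.606e+06 = 8.995e+05 Pa

8.995e+05


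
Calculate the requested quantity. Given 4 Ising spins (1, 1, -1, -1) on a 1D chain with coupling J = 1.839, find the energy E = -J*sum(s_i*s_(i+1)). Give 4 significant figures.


Step 1: Nearest-neighbor products: 1, -1, 1
Step 2: Sum of products = 1
Step 3: E = -1.839 * 1 = -1.839

-1.839


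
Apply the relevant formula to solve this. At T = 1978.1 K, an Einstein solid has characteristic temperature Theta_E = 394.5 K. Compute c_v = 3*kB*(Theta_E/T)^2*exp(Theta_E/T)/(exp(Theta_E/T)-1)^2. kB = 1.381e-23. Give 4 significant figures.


Step 1: x = Theta_E/T = 394.5/1978.1 = 0.1994
Step 2: x^2 = 0.03977
Step 3: exp(x) = 1.221
Step 4: c_v = 3*1.381e-23*0.03977*1.221/(1.221-1)^2 = 4.129e-23

4.129e-23


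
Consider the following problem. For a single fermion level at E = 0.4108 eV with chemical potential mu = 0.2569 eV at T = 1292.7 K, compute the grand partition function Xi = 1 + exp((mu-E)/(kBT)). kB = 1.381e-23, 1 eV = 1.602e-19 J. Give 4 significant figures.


Step 1: (mu - E) = 0.2569 - 0.4108 = -0.1539 eV
Step 2: x = (mu-E)*eV/(kB*T) = -0.1539*1.602e-19/(1.381e-23*1292.7) = -1.381
Step 3: exp(x) = 0.2513
Step 4: Xi = 1 + 0.2513 = 1.251

1.251


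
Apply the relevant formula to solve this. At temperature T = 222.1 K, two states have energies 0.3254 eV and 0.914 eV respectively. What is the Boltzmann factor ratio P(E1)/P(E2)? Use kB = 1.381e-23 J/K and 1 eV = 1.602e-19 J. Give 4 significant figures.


Step 1: Compute energy difference dE = E1 - E2 = 0.3254 - 0.914 = -0.5886 eV
Step 2: Convert to Joules: dE_J = -0.5886 * 1.602e-19 = -9.429e-20 J
Step 3: Compute exponent = -dE_J / (kB * T) = -(-9.429e-20) / (1.381e-23 * 222.1) = 30.74
Step 4: P(E1)/P(E2) = exp(30.74) = 2.246e+13

2.246e+13


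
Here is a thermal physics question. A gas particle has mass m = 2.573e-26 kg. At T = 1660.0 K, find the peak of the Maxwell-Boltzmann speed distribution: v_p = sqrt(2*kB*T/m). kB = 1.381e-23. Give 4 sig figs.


Step 1: Numerator = 2*kB*T = 2*1.381e-23*1660.0 = 4.585e-20
Step 2: Ratio = 4.585e-20 / 2.573e-26 = 1.782e+06
Step 3: v_p = sqrt(1.782e+06) = 1335 m/s

1335


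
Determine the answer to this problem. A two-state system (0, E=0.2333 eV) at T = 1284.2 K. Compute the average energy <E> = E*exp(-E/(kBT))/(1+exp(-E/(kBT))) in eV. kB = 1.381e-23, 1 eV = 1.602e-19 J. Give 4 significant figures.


Step 1: beta*E = 0.2333*1.602e-19/(1.381e-23*1284.2) = 2.107
Step 2: exp(-beta*E) = 0.1216
Step 3: <E> = 0.2333*0.1216/(1+0.1216) = 0.02528 eV

0.02528


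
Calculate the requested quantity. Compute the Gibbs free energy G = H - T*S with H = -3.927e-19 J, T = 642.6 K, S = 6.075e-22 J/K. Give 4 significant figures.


Step 1: T*S = 642.6 * 6.075e-22 = 3.904e-19 J
Step 2: G = H - T*S = -3.927e-19 - 3.904e-19
Step 3: G = -7.831e-19 J

-7.831e-19


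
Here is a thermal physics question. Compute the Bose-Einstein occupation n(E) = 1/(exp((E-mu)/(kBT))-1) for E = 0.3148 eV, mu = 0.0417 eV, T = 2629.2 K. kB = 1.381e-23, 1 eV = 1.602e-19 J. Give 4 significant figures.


Step 1: (E - mu) = 0.2731 eV
Step 2: x = (E-mu)*eV/(kB*T) = 0.2731*1.602e-19/(1.381e-23*2629.2) = 1.205
Step 3: exp(x) = 3.337
Step 4: n = 1/(exp(x)-1) = 0.428

0.428


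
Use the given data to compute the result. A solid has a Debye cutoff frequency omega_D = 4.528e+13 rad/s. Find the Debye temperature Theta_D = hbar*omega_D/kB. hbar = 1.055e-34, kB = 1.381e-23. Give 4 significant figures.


Step 1: hbar*omega_D = 1.055e-34 * 4.528e+13 = 4.777e-21 J
Step 2: Theta_D = 4.777e-21 / 1.381e-23
Step 3: Theta_D = 345.9 K

345.9


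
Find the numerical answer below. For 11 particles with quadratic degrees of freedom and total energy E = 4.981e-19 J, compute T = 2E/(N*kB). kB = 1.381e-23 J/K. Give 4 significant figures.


Step 1: Numerator = 2*E = 2*4.981e-19 = 9.962e-19 J
Step 2: Denominator = N*kB = 11*1.381e-23 = 1.519e-22
Step 3: T = 9.962e-19 / 1.519e-22 = 6558 K

6558


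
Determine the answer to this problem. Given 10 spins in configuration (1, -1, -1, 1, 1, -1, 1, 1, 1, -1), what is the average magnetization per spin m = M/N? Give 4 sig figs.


Step 1: Count up spins (+1): 6, down spins (-1): 4
Step 2: Total magnetization M = 6 - 4 = 2
Step 3: m = M/N = 2/10 = 0.2

0.2


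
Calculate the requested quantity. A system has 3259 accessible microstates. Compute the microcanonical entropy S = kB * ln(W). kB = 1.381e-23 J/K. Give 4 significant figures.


Step 1: ln(W) = ln(3259) = 8.089
Step 2: S = kB * ln(W) = 1.381e-23 * 8.089
Step 3: S = 1.117e-22 J/K

1.117e-22


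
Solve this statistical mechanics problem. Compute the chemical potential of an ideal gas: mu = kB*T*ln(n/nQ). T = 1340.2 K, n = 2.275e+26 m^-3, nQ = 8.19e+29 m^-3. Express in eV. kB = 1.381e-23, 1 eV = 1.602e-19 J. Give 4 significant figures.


Step 1: n/nQ = 2.275e+26/8.19e+29 = 0.0002778
Step 2: ln(n/nQ) = -8.189
Step 3: mu = kB*T*ln(n/nQ) = 1.851e-20*-8.189 = -1.516e-19 J
Step 4: Convert to eV: -1.516e-19/1.602e-19 = -0.9461 eV

-0.9461


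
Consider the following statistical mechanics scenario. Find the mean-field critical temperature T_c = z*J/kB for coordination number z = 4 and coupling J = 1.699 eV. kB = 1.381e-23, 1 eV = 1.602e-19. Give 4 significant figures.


Step 1: z*J = 4*1.699 = 6.796 eV
Step 2: Convert to Joules: 6.796*1.602e-19 = 1.089e-18 J
Step 3: T_c = 1.089e-18 / 1.381e-23 = 7.884e+04 K

7.884e+04


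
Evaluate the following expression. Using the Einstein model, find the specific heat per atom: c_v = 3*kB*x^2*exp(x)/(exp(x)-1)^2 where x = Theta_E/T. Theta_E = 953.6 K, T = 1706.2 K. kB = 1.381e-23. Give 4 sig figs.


Step 1: x = Theta_E/T = 953.6/1706.2 = 0.5589
Step 2: x^2 = 0.3124
Step 3: exp(x) = 1.749
Step 4: c_v = 3*1.381e-23*0.3124*1.749/(1.749-1)^2 = 4.037e-23

4.037e-23


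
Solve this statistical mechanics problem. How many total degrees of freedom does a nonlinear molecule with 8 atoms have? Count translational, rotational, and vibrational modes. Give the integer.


Step 1: Translational DOF = 3
Step 2: Rotational DOF (nonlinear) = 3
Step 3: Vibrational DOF = 3*8 - 6 = 18
Step 4: Total = 3 + 3 + 18 = 24

24


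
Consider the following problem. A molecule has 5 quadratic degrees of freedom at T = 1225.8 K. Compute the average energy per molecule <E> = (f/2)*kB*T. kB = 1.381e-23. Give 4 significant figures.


Step 1: f/2 = 5/2 = 2.5
Step 2: kB*T = 1.381e-23 * 1225.8 = 1.693e-20
Step 3: <E> = 2.5 * 1.693e-20 = 4.232e-20 J

4.232e-20


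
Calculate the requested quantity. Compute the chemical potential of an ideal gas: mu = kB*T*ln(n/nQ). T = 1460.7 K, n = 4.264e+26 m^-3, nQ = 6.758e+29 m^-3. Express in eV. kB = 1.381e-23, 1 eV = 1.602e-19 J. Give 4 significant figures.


Step 1: n/nQ = 4.264e+26/6.758e+29 = 0.000631
Step 2: ln(n/nQ) = -7.368
Step 3: mu = kB*T*ln(n/nQ) = 2.017e-20*-7.368 = -1.486e-19 J
Step 4: Convert to eV: -1.486e-19/1.602e-19 = -0.9278 eV

-0.9278


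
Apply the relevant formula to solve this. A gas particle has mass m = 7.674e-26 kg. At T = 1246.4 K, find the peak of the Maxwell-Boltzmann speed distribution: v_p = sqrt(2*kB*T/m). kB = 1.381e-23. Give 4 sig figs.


Step 1: Numerator = 2*kB*T = 2*1.381e-23*1246.4 = 3.443e-20
Step 2: Ratio = 3.443e-20 / 7.674e-26 = 4.486e+05
Step 3: v_p = sqrt(4.486e+05) = 669.8 m/s

669.8


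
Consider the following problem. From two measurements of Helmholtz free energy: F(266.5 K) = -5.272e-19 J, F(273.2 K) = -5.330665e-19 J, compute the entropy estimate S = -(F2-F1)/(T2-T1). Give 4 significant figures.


Step 1: dF = F2 - F1 = -5.330665e-19 - (-5.272e-19) = -5.8665e-21 J
Step 2: dT = T2 - T1 = 273.2 - 266.5 = 6.7 K
Step 3: S = -dF/dT = -(-5.8665e-21)/6.7 = 8.756e-22 J/K

8.756e-22


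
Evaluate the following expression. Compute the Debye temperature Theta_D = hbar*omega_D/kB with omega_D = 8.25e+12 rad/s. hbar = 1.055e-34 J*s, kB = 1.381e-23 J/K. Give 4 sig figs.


Step 1: hbar*omega_D = 1.055e-34 * 8.25e+12 = 8.704e-22 J
Step 2: Theta_D = 8.704e-22 / 1.381e-23
Step 3: Theta_D = 63.02 K

63.02


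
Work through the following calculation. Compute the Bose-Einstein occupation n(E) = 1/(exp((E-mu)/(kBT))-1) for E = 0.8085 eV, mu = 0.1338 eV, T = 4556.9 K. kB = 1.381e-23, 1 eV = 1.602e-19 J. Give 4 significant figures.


Step 1: (E - mu) = 0.6747 eV
Step 2: x = (E-mu)*eV/(kB*T) = 0.6747*1.602e-19/(1.381e-23*4556.9) = 1.718
Step 3: exp(x) = 5.571
Step 4: n = 1/(exp(x)-1) = 0.2188

0.2188


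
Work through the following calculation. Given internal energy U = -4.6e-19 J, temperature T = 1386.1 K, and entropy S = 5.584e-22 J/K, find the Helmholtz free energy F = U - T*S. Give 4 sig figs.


Step 1: T*S = 1386.1 * 5.584e-22 = 7.74e-19 J
Step 2: F = U - T*S = -4.6e-19 - 7.74e-19
Step 3: F = -1.234e-18 J

-1.234e-18


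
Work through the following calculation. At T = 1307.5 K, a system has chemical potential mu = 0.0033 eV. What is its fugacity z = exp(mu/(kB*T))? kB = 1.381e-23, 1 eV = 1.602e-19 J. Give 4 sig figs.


Step 1: Convert mu to Joules: 0.0033*1.602e-19 = 5.287e-22 J
Step 2: kB*T = 1.381e-23*1307.5 = 1.806e-20 J
Step 3: mu/(kB*T) = 0.02928
Step 4: z = exp(0.02928) = 1.03

1.03


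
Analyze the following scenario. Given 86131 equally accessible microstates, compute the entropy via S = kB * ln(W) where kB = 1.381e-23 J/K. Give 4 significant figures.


Step 1: ln(W) = ln(86131) = 11.36
Step 2: S = kB * ln(W) = 1.381e-23 * 11.36
Step 3: S = 1.569e-22 J/K

1.569e-22


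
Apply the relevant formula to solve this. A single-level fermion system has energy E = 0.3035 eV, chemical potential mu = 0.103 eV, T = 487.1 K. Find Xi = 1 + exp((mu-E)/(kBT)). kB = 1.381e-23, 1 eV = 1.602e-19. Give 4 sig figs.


Step 1: (mu - E) = 0.103 - 0.3035 = -0.2005 eV
Step 2: x = (mu-E)*eV/(kB*T) = -0.2005*1.602e-19/(1.381e-23*487.1) = -4.775
Step 3: exp(x) = 0.008439
Step 4: Xi = 1 + 0.008439 = 1.008

1.008


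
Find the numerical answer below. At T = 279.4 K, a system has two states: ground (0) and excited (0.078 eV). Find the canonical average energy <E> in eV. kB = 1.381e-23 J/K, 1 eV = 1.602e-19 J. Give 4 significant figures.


Step 1: beta*E = 0.078*1.602e-19/(1.381e-23*279.4) = 3.238
Step 2: exp(-beta*E) = 0.03922
Step 3: <E> = 0.078*0.03922/(1+0.03922) = 0.002944 eV

0.002944


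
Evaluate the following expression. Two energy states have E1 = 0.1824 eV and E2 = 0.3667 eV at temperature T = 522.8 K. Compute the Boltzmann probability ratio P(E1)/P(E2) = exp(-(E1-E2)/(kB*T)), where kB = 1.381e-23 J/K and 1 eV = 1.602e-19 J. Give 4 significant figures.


Step 1: Compute energy difference dE = E1 - E2 = 0.1824 - 0.3667 = -0.1843 eV
Step 2: Convert to Joules: dE_J = -0.1843 * 1.602e-19 = -2.952e-20 J
Step 3: Compute exponent = -dE_J / (kB * T) = -(-2.952e-20) / (1.381e-23 * 522.8) = 4.089
Step 4: P(E1)/P(E2) = exp(4.089) = 59.7

59.7


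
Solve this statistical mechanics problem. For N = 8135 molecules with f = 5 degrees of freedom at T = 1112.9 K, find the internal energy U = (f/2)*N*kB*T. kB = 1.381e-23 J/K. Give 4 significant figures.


Step 1: f/2 = 5/2 = 2.5
Step 2: N*kB*T = 8135*1.381e-23*1112.9 = 1.25e-16
Step 3: U = 2.5 * 1.25e-16 = 3.126e-16 J

3.126e-16


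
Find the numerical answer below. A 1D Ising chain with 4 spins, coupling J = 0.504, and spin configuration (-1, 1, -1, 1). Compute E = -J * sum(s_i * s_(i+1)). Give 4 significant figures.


Step 1: Nearest-neighbor products: -1, -1, -1
Step 2: Sum of products = -3
Step 3: E = -0.504 * -3 = 1.512

1.512


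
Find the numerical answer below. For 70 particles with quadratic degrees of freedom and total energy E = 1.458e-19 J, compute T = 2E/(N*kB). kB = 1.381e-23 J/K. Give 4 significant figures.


Step 1: Numerator = 2*E = 2*1.458e-19 = 2.916e-19 J
Step 2: Denominator = N*kB = 70*1.381e-23 = 9.667e-22
Step 3: T = 2.916e-19 / 9.667e-22 = 301.6 K

301.6


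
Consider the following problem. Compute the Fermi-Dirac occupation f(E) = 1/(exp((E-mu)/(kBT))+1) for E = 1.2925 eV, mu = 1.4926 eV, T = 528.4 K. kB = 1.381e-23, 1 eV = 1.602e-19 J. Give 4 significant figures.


Step 1: (E - mu) = 1.2925 - 1.4926 = -0.2001 eV
Step 2: Convert: (E-mu)*eV = -3.206e-20 J
Step 3: x = (E-mu)*eV/(kB*T) = -4.393
Step 4: f = 1/(exp(-4.393)+1) = 0.9878

0.9878


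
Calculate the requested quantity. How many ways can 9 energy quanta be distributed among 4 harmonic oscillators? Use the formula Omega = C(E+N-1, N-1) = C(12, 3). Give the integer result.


Step 1: Use binomial coefficient C(12, 3)
Step 2: Numerator = 12! / 9!
Step 3: Denominator = 3!
Step 4: Omega = 220

220


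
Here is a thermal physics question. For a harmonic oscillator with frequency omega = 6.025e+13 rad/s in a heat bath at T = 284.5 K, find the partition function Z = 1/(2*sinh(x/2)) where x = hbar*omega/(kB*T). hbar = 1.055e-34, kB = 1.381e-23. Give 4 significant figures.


Step 1: Compute x = hbar*omega/(kB*T) = 1.055e-34*6.025e+13/(1.381e-23*284.5) = 1.618
Step 2: x/2 = 0.8089
Step 3: sinh(x/2) = 0.9001
Step 4: Z = 1/(2*0.9001) = 0.5555

0.5555


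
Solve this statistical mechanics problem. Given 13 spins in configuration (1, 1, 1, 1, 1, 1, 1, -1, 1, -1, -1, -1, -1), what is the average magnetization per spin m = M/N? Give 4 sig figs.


Step 1: Count up spins (+1): 8, down spins (-1): 5
Step 2: Total magnetization M = 8 - 5 = 3
Step 3: m = M/N = 3/13 = 0.2308

0.2308


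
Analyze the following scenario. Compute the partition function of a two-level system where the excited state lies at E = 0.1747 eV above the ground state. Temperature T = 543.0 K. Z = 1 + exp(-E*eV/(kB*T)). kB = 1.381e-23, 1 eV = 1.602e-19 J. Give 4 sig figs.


Step 1: Compute beta*E = E*eV/(kB*T) = 0.1747*1.602e-19/(1.381e-23*543.0) = 3.732
Step 2: exp(-beta*E) = exp(-3.732) = 0.02394
Step 3: Z = 1 + 0.02394 = 1.024

1.024


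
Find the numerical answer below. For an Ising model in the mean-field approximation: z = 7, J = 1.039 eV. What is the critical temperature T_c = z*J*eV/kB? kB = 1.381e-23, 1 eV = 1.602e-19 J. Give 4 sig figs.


Step 1: z*J = 7*1.039 = 7.273 eV
Step 2: Convert to Joules: 7.273*1.602e-19 = 1.165e-18 J
Step 3: T_c = 1.165e-18 / 1.381e-23 = 8.437e+04 K

8.437e+04


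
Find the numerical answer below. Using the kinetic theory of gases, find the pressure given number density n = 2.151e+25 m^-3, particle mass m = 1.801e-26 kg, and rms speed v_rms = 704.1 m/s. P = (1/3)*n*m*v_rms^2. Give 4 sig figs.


Step 1: v_rms^2 = 704.1^2 = 4.958e+05
Step 2: n*m = 2.151e+25*1.801e-26 = 0.3874
Step 3: P = (1/3)*0.3874*4.958e+05 = 6.402e+04 Pa

6.402e+04


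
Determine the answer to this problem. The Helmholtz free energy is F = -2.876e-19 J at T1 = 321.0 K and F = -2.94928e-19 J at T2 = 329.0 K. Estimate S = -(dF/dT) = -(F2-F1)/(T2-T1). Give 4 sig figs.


Step 1: dF = F2 - F1 = -2.94928e-19 - (-2.876e-19) = -7.328e-21 J
Step 2: dT = T2 - T1 = 329.0 - 321.0 = 8 K
Step 3: S = -dF/dT = -(-7.328e-21)/8 = 9.16e-22 J/K

9.16e-22


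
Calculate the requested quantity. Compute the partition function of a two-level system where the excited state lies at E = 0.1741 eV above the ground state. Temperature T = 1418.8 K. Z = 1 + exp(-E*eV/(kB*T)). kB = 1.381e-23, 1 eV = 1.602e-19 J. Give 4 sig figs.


Step 1: Compute beta*E = E*eV/(kB*T) = 0.1741*1.602e-19/(1.381e-23*1418.8) = 1.423
Step 2: exp(-beta*E) = exp(-1.423) = 0.2409
Step 3: Z = 1 + 0.2409 = 1.241

1.241


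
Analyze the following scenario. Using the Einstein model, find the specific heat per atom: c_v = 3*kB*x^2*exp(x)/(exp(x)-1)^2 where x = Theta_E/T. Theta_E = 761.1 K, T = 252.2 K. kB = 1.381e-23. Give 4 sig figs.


Step 1: x = Theta_E/T = 761.1/252.2 = 3.018
Step 2: x^2 = 9.107
Step 3: exp(x) = 20.45
Step 4: c_v = 3*1.381e-23*9.107*20.45/(20.45-1)^2 = 2.04e-23

2.04e-23


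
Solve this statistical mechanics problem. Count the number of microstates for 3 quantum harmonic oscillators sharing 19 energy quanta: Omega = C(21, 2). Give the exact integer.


Step 1: Use binomial coefficient C(21, 2)
Step 2: Numerator = 21! / 19!
Step 3: Denominator = 2!
Step 4: Omega = 210

210


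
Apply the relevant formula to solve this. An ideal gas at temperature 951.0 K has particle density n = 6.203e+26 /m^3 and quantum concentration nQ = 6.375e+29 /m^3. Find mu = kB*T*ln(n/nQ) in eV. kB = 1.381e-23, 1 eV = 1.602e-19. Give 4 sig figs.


Step 1: n/nQ = 6.203e+26/6.375e+29 = 0.000973
Step 2: ln(n/nQ) = -6.935
Step 3: mu = kB*T*ln(n/nQ) = 1.313e-20*-6.935 = -9.108e-20 J
Step 4: Convert to eV: -9.108e-20/1.602e-19 = -0.5685 eV

-0.5685


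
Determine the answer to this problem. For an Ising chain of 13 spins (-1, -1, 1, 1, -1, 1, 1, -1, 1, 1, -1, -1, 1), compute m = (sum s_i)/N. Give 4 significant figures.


Step 1: Count up spins (+1): 7, down spins (-1): 6
Step 2: Total magnetization M = 7 - 6 = 1
Step 3: m = M/N = 1/13 = 0.07692

0.07692


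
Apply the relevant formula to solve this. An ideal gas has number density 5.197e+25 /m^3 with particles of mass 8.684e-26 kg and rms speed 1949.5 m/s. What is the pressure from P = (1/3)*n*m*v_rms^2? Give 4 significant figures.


Step 1: v_rms^2 = 1949.5^2 = 3.801e+06
Step 2: n*m = 5.197e+25*8.684e-26 = 4.513
Step 3: P = (1/3)*4.513*3.801e+06 = 5.717e+06 Pa

5.717e+06


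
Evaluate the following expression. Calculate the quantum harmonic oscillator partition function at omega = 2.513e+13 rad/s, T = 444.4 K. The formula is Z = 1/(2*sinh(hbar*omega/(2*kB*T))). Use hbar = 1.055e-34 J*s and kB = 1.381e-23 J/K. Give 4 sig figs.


Step 1: Compute x = hbar*omega/(kB*T) = 1.055e-34*2.513e+13/(1.381e-23*444.4) = 0.432
Step 2: x/2 = 0.216
Step 3: sinh(x/2) = 0.2177
Step 4: Z = 1/(2*0.2177) = 2.297

2.297


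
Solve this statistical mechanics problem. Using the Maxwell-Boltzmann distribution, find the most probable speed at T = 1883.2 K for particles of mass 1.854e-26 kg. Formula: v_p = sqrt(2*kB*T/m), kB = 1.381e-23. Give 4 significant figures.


Step 1: Numerator = 2*kB*T = 2*1.381e-23*1883.2 = 5.201e-20
Step 2: Ratio = 5.201e-20 / 1.854e-26 = 2.806e+06
Step 3: v_p = sqrt(2.806e+06) = 1675 m/s

1675


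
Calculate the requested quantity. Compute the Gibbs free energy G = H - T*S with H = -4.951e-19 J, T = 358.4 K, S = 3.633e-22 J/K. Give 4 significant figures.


Step 1: T*S = 358.4 * 3.633e-22 = 1.302e-19 J
Step 2: G = H - T*S = -4.951e-19 - 1.302e-19
Step 3: G = -6.253e-19 J

-6.253e-19


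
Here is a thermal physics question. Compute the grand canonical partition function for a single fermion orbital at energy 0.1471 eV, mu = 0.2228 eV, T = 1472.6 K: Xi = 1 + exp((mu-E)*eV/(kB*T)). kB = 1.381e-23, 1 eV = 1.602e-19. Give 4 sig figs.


Step 1: (mu - E) = 0.2228 - 0.1471 = 0.0757 eV
Step 2: x = (mu-E)*eV/(kB*T) = 0.0757*1.602e-19/(1.381e-23*1472.6) = 0.5963
Step 3: exp(x) = 1.815
Step 4: Xi = 1 + 1.815 = 2.815

2.815


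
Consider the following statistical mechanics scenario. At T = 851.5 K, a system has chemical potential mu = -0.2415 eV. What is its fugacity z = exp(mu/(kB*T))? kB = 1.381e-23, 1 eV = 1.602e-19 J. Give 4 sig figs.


Step 1: Convert mu to Joules: -0.2415*1.602e-19 = -3.869e-20 J
Step 2: kB*T = 1.381e-23*851.5 = 1.176e-20 J
Step 3: mu/(kB*T) = -3.29
Step 4: z = exp(-3.29) = 0.03725

0.03725


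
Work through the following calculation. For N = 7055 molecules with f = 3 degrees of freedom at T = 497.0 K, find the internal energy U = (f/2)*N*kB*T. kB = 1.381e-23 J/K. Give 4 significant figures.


Step 1: f/2 = 3/2 = 1.5
Step 2: N*kB*T = 7055*1.381e-23*497.0 = 4.842e-17
Step 3: U = 1.5 * 4.842e-17 = 7.263e-17 J

7.263e-17


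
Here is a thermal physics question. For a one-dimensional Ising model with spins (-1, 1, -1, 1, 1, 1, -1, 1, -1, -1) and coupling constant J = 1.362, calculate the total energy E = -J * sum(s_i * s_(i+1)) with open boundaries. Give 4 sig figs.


Step 1: Nearest-neighbor products: -1, -1, -1, 1, 1, -1, -1, -1, 1
Step 2: Sum of products = -3
Step 3: E = -1.362 * -3 = 4.086

4.086


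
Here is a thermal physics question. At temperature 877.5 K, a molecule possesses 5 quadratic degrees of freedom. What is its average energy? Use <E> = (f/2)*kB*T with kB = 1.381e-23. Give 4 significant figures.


Step 1: f/2 = 5/2 = 2.5
Step 2: kB*T = 1.381e-23 * 877.5 = 1.212e-20
Step 3: <E> = 2.5 * 1.212e-20 = 3.03e-20 J

3.03e-20


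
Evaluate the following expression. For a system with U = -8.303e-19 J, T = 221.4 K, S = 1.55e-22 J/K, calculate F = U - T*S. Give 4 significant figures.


Step 1: T*S = 221.4 * 1.55e-22 = 3.432e-20 J
Step 2: F = U - T*S = -8.303e-19 - 3.432e-20
Step 3: F = -8.646e-19 J

-8.646e-19


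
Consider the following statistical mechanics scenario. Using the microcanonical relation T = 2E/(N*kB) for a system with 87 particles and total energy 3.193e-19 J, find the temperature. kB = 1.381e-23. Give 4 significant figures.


Step 1: Numerator = 2*E = 2*3.193e-19 = 6.386e-19 J
Step 2: Denominator = N*kB = 87*1.381e-23 = 1.201e-21
Step 3: T = 6.386e-19 / 1.201e-21 = 531.5 K

531.5


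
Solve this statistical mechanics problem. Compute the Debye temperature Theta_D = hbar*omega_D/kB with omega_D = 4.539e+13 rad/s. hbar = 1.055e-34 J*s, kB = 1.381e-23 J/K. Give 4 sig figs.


Step 1: hbar*omega_D = 1.055e-34 * 4.539e+13 = 4.789e-21 J
Step 2: Theta_D = 4.789e-21 / 1.381e-23
Step 3: Theta_D = 346.8 K

346.8


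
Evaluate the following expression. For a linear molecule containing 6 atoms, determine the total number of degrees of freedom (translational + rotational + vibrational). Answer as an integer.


Step 1: Translational DOF = 3
Step 2: Rotational DOF (linear) = 2
Step 3: Vibrational DOF = 3*6 - 5 = 13
Step 4: Total = 3 + 2 + 13 = 18

18


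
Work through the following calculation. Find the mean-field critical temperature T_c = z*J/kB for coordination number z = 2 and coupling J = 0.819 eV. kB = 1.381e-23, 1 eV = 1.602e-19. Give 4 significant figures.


Step 1: z*J = 2*0.819 = 1.638 eV
Step 2: Convert to Joules: 1.638*1.602e-19 = 2.624e-19 J
Step 3: T_c = 2.624e-19 / 1.381e-23 = 1.9e+04 K

1.9e+04


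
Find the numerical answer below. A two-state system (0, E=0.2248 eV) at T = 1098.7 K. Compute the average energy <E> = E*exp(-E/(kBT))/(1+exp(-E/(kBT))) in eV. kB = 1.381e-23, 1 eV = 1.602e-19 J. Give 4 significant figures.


Step 1: beta*E = 0.2248*1.602e-19/(1.381e-23*1098.7) = 2.373
Step 2: exp(-beta*E) = 0.09316
Step 3: <E> = 0.2248*0.09316/(1+0.09316) = 0.01916 eV

0.01916


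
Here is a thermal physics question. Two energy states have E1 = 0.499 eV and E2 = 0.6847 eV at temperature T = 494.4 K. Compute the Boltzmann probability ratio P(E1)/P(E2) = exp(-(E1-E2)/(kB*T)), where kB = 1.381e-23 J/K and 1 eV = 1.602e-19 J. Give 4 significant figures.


Step 1: Compute energy difference dE = E1 - E2 = 0.499 - 0.6847 = -0.1857 eV
Step 2: Convert to Joules: dE_J = -0.1857 * 1.602e-19 = -2.975e-20 J
Step 3: Compute exponent = -dE_J / (kB * T) = -(-2.975e-20) / (1.381e-23 * 494.4) = 4.357
Step 4: P(E1)/P(E2) = exp(4.357) = 78.03

78.03


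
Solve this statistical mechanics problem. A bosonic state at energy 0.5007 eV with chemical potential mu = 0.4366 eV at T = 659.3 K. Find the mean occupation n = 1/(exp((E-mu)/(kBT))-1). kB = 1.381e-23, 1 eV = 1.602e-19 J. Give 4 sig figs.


Step 1: (E - mu) = 0.0641 eV
Step 2: x = (E-mu)*eV/(kB*T) = 0.0641*1.602e-19/(1.381e-23*659.3) = 1.128
Step 3: exp(x) = 3.089
Step 4: n = 1/(exp(x)-1) = 0.4787

0.4787


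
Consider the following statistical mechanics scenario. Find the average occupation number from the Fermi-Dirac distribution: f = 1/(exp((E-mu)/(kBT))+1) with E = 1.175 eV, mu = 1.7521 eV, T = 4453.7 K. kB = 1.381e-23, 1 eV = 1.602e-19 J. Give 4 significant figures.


Step 1: (E - mu) = 1.175 - 1.7521 = -0.5771 eV
Step 2: Convert: (E-mu)*eV = -9.245e-20 J
Step 3: x = (E-mu)*eV/(kB*T) = -1.503
Step 4: f = 1/(exp(-1.503)+1) = 0.818

0.818


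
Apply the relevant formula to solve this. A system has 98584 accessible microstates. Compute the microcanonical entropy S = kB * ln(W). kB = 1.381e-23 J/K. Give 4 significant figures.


Step 1: ln(W) = ln(98584) = 11.5
Step 2: S = kB * ln(W) = 1.381e-23 * 11.5
Step 3: S = 1.588e-22 J/K

1.588e-22


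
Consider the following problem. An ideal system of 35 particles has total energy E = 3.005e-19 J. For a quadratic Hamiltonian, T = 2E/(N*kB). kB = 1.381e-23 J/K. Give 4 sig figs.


Step 1: Numerator = 2*E = 2*3.005e-19 = 6.01e-19 J
Step 2: Denominator = N*kB = 35*1.381e-23 = 4.833e-22
Step 3: T = 6.01e-19 / 4.833e-22 = 1243 K

1243


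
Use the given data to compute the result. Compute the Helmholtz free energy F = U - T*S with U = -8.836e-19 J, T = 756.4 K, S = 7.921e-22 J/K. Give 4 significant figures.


Step 1: T*S = 756.4 * 7.921e-22 = 5.991e-19 J
Step 2: F = U - T*S = -8.836e-19 - 5.991e-19
Step 3: F = -1.483e-18 J

-1.483e-18


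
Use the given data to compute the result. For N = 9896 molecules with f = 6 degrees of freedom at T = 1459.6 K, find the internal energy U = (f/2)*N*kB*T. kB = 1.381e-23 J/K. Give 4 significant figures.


Step 1: f/2 = 6/2 = 3.0
Step 2: N*kB*T = 9896*1.381e-23*1459.6 = 1.995e-16
Step 3: U = 3.0 * 1.995e-16 = 5.984e-16 J

5.984e-16


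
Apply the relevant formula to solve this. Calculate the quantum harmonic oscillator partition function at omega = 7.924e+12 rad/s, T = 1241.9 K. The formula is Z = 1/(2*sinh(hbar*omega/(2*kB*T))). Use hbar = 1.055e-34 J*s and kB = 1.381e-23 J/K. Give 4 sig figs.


Step 1: Compute x = hbar*omega/(kB*T) = 1.055e-34*7.924e+12/(1.381e-23*1241.9) = 0.04874
Step 2: x/2 = 0.02437
Step 3: sinh(x/2) = 0.02437
Step 4: Z = 1/(2*0.02437) = 20.51

20.51


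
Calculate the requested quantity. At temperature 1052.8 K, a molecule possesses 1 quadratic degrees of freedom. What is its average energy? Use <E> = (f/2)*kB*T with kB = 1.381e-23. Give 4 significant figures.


Step 1: f/2 = 1/2 = 0.5
Step 2: kB*T = 1.381e-23 * 1052.8 = 1.454e-20
Step 3: <E> = 0.5 * 1.454e-20 = 7.27e-21 J

7.27e-21


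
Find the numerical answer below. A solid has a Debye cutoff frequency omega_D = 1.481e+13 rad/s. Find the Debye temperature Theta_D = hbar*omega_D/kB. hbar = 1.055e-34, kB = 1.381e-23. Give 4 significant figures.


Step 1: hbar*omega_D = 1.055e-34 * 1.481e+13 = 1.562e-21 J
Step 2: Theta_D = 1.562e-21 / 1.381e-23
Step 3: Theta_D = 113.1 K

113.1


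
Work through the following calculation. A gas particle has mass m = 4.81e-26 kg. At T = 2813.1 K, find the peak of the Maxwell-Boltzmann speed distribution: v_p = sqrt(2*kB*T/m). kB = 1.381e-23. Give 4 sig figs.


Step 1: Numerator = 2*kB*T = 2*1.381e-23*2813.1 = 7.77e-20
Step 2: Ratio = 7.77e-20 / 4.81e-26 = 1.615e+06
Step 3: v_p = sqrt(1.615e+06) = 1271 m/s

1271


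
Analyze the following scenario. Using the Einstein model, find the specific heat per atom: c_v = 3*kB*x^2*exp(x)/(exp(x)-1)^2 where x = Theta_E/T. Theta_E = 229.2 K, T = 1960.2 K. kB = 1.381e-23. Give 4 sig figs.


Step 1: x = Theta_E/T = 229.2/1960.2 = 0.1169
Step 2: x^2 = 0.01367
Step 3: exp(x) = 1.124
Step 4: c_v = 3*1.381e-23*0.01367*1.124/(1.124-1)^2 = 4.138e-23

4.138e-23


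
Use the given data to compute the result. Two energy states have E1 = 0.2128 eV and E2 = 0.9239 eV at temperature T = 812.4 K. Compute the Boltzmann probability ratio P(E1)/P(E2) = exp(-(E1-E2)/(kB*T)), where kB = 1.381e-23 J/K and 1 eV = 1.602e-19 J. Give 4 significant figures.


Step 1: Compute energy difference dE = E1 - E2 = 0.2128 - 0.9239 = -0.7111 eV
Step 2: Convert to Joules: dE_J = -0.7111 * 1.602e-19 = -1.139e-19 J
Step 3: Compute exponent = -dE_J / (kB * T) = -(-1.139e-19) / (1.381e-23 * 812.4) = 10.15
Step 4: P(E1)/P(E2) = exp(10.15) = 2.569e+04

2.569e+04


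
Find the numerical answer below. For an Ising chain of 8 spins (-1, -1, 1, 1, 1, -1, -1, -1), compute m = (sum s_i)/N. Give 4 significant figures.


Step 1: Count up spins (+1): 3, down spins (-1): 5
Step 2: Total magnetization M = 3 - 5 = -2
Step 3: m = M/N = -2/8 = -0.25

-0.25


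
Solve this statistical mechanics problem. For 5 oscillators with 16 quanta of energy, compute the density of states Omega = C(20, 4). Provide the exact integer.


Step 1: Use binomial coefficient C(20, 4)
Step 2: Numerator = 20! / 16!
Step 3: Denominator = 4!
Step 4: Omega = 4845

4845


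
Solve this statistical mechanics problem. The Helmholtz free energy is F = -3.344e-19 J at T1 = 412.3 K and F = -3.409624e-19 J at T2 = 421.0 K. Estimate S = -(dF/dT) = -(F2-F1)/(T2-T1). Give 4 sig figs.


Step 1: dF = F2 - F1 = -3.409624e-19 - (-3.344e-19) = -6.5624e-21 J
Step 2: dT = T2 - T1 = 421.0 - 412.3 = 8.7 K
Step 3: S = -dF/dT = -(-6.5624e-21)/8.7 = 7.543e-22 J/K

7.543e-22


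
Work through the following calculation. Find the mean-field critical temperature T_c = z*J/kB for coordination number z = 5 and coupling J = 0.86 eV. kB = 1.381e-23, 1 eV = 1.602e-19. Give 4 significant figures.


Step 1: z*J = 5*0.86 = 4.3 eV
Step 2: Convert to Joules: 4.3*1.602e-19 = 6.889e-19 J
Step 3: T_c = 6.889e-19 / 1.381e-23 = 4.988e+04 K

4.988e+04


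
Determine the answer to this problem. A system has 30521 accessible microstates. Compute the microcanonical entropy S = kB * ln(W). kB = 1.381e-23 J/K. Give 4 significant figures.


Step 1: ln(W) = ln(30521) = 10.33
Step 2: S = kB * ln(W) = 1.381e-23 * 10.33
Step 3: S = 1.426e-22 J/K

1.426e-22


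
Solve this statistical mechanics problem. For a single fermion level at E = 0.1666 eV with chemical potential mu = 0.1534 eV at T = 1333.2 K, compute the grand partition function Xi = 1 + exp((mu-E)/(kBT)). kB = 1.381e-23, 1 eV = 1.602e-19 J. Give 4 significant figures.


Step 1: (mu - E) = 0.1534 - 0.1666 = -0.0132 eV
Step 2: x = (mu-E)*eV/(kB*T) = -0.0132*1.602e-19/(1.381e-23*1333.2) = -0.1149
Step 3: exp(x) = 0.8915
Step 4: Xi = 1 + 0.8915 = 1.891

1.891


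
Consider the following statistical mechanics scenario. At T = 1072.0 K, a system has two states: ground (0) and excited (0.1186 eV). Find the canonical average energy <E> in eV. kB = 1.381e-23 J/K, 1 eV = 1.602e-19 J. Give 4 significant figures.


Step 1: beta*E = 0.1186*1.602e-19/(1.381e-23*1072.0) = 1.283
Step 2: exp(-beta*E) = 0.2771
Step 3: <E> = 0.1186*0.2771/(1+0.2771) = 0.02573 eV

0.02573


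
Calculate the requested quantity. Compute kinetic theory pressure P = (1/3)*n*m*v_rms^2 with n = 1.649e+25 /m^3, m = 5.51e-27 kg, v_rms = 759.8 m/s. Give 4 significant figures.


Step 1: v_rms^2 = 759.8^2 = 5.773e+05
Step 2: n*m = 1.649e+25*5.51e-27 = 0.09086
Step 3: P = (1/3)*0.09086*5.773e+05 = 1.748e+04 Pa

1.748e+04


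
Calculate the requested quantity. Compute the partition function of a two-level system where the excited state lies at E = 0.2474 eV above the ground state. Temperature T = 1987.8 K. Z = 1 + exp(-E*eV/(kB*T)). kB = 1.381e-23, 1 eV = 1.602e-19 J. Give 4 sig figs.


Step 1: Compute beta*E = E*eV/(kB*T) = 0.2474*1.602e-19/(1.381e-23*1987.8) = 1.444
Step 2: exp(-beta*E) = exp(-1.444) = 0.236
Step 3: Z = 1 + 0.236 = 1.236

1.236


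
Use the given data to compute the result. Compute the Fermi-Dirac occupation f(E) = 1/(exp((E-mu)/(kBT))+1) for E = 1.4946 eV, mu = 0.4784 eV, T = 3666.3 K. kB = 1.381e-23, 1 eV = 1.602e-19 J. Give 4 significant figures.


Step 1: (E - mu) = 1.4946 - 0.4784 = 1.016 eV
Step 2: Convert: (E-mu)*eV = 1.628e-19 J
Step 3: x = (E-mu)*eV/(kB*T) = 3.215
Step 4: f = 1/(exp(3.215)+1) = 0.03859

0.03859


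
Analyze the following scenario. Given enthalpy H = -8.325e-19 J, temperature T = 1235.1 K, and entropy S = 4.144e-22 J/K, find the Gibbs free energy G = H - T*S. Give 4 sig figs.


Step 1: T*S = 1235.1 * 4.144e-22 = 5.118e-19 J
Step 2: G = H - T*S = -8.325e-19 - 5.118e-19
Step 3: G = -1.344e-18 J

-1.344e-18


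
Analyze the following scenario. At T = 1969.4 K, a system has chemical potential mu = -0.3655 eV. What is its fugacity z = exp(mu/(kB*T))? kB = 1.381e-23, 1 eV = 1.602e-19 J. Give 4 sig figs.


Step 1: Convert mu to Joules: -0.3655*1.602e-19 = -5.855e-20 J
Step 2: kB*T = 1.381e-23*1969.4 = 2.72e-20 J
Step 3: mu/(kB*T) = -2.153
Step 4: z = exp(-2.153) = 0.1161

0.1161


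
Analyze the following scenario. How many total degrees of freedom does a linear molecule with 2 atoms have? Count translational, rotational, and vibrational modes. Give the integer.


Step 1: Translational DOF = 3
Step 2: Rotational DOF (linear) = 2
Step 3: Vibrational DOF = 3*2 - 5 = 1
Step 4: Total = 3 + 2 + 1 = 6

6


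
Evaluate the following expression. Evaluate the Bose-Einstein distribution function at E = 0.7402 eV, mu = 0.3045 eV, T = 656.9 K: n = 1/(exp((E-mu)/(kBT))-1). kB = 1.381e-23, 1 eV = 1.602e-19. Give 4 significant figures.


Step 1: (E - mu) = 0.4357 eV
Step 2: x = (E-mu)*eV/(kB*T) = 0.4357*1.602e-19/(1.381e-23*656.9) = 7.694
Step 3: exp(x) = 2195
Step 4: n = 1/(exp(x)-1) = 0.0004557

0.0004557


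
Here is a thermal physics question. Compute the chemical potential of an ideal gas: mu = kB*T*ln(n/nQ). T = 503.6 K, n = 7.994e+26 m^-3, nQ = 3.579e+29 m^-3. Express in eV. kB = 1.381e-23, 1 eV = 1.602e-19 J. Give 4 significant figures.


Step 1: n/nQ = 7.994e+26/3.579e+29 = 0.002234
Step 2: ln(n/nQ) = -6.104
Step 3: mu = kB*T*ln(n/nQ) = 6.955e-21*-6.104 = -4.245e-20 J
Step 4: Convert to eV: -4.245e-20/1.602e-19 = -0.265 eV

-0.265


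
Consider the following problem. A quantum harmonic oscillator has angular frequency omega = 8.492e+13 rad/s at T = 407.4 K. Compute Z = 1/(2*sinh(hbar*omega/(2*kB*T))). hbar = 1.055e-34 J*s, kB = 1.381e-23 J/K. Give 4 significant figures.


Step 1: Compute x = hbar*omega/(kB*T) = 1.055e-34*8.492e+13/(1.381e-23*407.4) = 1.592
Step 2: x/2 = 0.7962
Step 3: sinh(x/2) = 0.883
Step 4: Z = 1/(2*0.883) = 0.5662

0.5662


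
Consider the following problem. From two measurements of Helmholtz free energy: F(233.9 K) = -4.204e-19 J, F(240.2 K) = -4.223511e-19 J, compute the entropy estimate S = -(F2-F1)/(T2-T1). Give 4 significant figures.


Step 1: dF = F2 - F1 = -4.223511e-19 - (-4.204e-19) = -1.9511e-21 J
Step 2: dT = T2 - T1 = 240.2 - 233.9 = 6.3 K
Step 3: S = -dF/dT = -(-1.9511e-21)/6.3 = 3.097e-22 J/K

3.097e-22


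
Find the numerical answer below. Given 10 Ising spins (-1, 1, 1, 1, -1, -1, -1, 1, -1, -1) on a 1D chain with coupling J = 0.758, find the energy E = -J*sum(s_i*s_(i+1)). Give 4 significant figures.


Step 1: Nearest-neighbor products: -1, 1, 1, -1, 1, 1, -1, -1, 1
Step 2: Sum of products = 1
Step 3: E = -0.758 * 1 = -0.758

-0.758


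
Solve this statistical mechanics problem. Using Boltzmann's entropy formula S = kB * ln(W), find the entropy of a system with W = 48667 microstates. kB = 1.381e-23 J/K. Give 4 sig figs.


Step 1: ln(W) = ln(48667) = 10.79
Step 2: S = kB * ln(W) = 1.381e-23 * 10.79
Step 3: S = 1.49e-22 J/K

1.49e-22


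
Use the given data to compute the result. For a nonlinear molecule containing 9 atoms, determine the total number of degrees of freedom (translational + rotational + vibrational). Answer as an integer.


Step 1: Translational DOF = 3
Step 2: Rotational DOF (nonlinear) = 3
Step 3: Vibrational DOF = 3*9 - 6 = 21
Step 4: Total = 3 + 3 + 21 = 27

27


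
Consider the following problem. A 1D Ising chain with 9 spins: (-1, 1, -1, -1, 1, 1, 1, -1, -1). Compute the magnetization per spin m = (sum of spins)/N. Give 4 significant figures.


Step 1: Count up spins (+1): 4, down spins (-1): 5
Step 2: Total magnetization M = 4 - 5 = -1
Step 3: m = M/N = -1/9 = -0.1111

-0.1111


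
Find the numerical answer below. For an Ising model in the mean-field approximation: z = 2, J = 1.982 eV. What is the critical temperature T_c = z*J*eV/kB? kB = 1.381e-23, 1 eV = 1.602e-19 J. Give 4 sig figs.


Step 1: z*J = 2*1.982 = 3.964 eV
Step 2: Convert to Joules: 3.964*1.602e-19 = 6.35e-19 J
Step 3: T_c = 6.35e-19 / 1.381e-23 = 4.598e+04 K

4.598e+04
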